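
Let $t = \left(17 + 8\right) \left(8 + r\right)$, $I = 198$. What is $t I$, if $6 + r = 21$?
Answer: $113850$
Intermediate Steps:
$r = 15$ ($r = -6 + 21 = 15$)
$t = 575$ ($t = \left(17 + 8\right) \left(8 + 15\right) = 25 \cdot 23 = 575$)
$t I = 575 \cdot 198 = 113850$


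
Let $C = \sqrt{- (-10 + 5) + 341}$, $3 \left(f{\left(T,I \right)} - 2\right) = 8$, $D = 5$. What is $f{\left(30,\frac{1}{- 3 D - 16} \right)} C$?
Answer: $\frac{14 \sqrt{346}}{3} \approx 86.805$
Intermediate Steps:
$f{\left(T,I \right)} = \frac{14}{3}$ ($f{\left(T,I \right)} = 2 + \frac{1}{3} \cdot 8 = 2 + \frac{8}{3} = \frac{14}{3}$)
$C = \sqrt{346}$ ($C = \sqrt{\left(-1\right) \left(-5\right) + 341} = \sqrt{5 + 341} = \sqrt{346} \approx 18.601$)
$f{\left(30,\frac{1}{- 3 D - 16} \right)} C = \frac{14 \sqrt{346}}{3}$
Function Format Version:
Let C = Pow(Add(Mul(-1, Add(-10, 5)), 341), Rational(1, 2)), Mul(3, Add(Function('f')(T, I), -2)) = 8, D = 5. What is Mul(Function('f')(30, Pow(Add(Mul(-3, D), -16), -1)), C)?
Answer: Mul(Rational(14, 3), Pow(346, Rational(1, 2))) ≈ 86.805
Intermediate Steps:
Function('f')(T, I) = Rational(14, 3) (Function('f')(T, I) = Add(2, Mul(Rational(1, 3), 8)) = Add(2, Rational(8, 3)) = Rational(14, 3))
C = Pow(346, Rational(1, 2)) (C = Pow(Add(Mul(-1, -5), 341), Rational(1, 2)) = Pow(Add(5, 341), Rational(1, 2)) = Pow(346, Rational(1, 2)) ≈ 18.601)
Mul(Function('f')(30, Pow(Add(Mul(-3, D), -16), -1)), C) = Mul(Rational(14, 3), Pow(346, Rational(1, 2)))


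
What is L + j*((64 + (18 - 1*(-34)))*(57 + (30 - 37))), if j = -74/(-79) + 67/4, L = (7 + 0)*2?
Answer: 8105156/79 ≈ 1.0260e+5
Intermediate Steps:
L = 14 (L = 7*2 = 14)
j = 5589/316 (j = -74*(-1/79) + 67*(¼) = 74/79 + 67/4 = 5589/316 ≈ 17.687)
L + j*((64 + (18 - 1*(-34)))*(57 + (30 - 37))) = 14 + 5589*((64 + (18 - 1*(-34)))*(57 + (30 - 37)))/316 = 14 + 5589*((64 + (18 + 34))*(57 - 7))/316 = 14 + 5589*((64 + 52)*50)/316 = 14 + 5589*(116*50)/316 = 14 + (5589/316)*5800 = 14 + 8104050/79 = 8105156/79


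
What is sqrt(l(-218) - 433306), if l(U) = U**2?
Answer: I*sqrt(385782) ≈ 621.11*I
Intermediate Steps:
sqrt(l(-218) - 433306) = sqrt((-218)**2 - 433306) = sqrt(47524 - 433306) = sqrt(-385782) = I*sqrt(385782)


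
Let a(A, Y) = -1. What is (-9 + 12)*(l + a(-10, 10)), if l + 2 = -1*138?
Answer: -423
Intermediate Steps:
l = -140 (l = -2 - 1*138 = -2 - 138 = -140)
(-9 + 12)*(l + a(-10, 10)) = (-9 + 12)*(-140 - 1) = 3*(-141) = -423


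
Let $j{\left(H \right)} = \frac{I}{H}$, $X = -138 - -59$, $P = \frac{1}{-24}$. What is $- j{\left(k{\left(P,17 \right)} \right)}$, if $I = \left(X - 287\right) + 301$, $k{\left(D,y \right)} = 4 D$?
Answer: $-390$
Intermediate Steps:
$P = - \frac{1}{24} \approx -0.041667$
$X = -79$ ($X = -138 + 59 = -79$)
$I = -65$ ($I = \left(-79 - 287\right) + 301 = -366 + 301 = -65$)
$j{\left(H \right)} = - \frac{65}{H}$
$- j{\left(k{\left(P,17 \right)} \right)} = - \frac{-65}{4 \left(- \frac{1}{24}\right)} = - \frac{-65}{- \frac{1}{6}} = - \left(-65\right) \left(-6\right) = \left(-1\right) 390 = -390$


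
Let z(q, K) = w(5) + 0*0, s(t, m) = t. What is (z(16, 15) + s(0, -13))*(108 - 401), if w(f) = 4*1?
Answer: -1172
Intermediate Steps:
w(f) = 4
z(q, K) = 4 (z(q, K) = 4 + 0*0 = 4 + 0 = 4)
(z(16, 15) + s(0, -13))*(108 - 401) = (4 + 0)*(108 - 401) = 4*(-293) = -1172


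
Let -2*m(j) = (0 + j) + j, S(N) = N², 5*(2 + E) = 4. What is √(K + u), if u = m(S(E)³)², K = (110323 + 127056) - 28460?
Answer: √51007792016711/15625 ≈ 457.09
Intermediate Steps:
E = -6/5 (E = -2 + (⅕)*4 = -2 + ⅘ = -6/5 ≈ -1.2000)
m(j) = -j (m(j) = -((0 + j) + j)/2 = -(j + j)/2 = -j)
K = 208919 (K = 237379 - 28460 = 208919)
u = 2176782336/244140625 (u = (-((-6/5)²)³)² = (-(36/25)³)² = (-1*46656/15625)² = (-46656/15625)² = 2176782336/244140625 ≈ 8.9161)
√(K + u) = √(208919 + 2176782336/244140625) = √(51007792016711/244140625) = √51007792016711/15625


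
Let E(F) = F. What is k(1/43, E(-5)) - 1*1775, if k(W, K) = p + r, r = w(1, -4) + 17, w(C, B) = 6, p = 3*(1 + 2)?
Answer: -1743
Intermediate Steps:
p = 9 (p = 3*3 = 9)
r = 23 (r = 6 + 17 = 23)
k(W, K) = 32 (k(W, K) = 9 + 23 = 32)
k(1/43, E(-5)) - 1*1775 = 32 - 1*1775 = 32 - 1775 = -1743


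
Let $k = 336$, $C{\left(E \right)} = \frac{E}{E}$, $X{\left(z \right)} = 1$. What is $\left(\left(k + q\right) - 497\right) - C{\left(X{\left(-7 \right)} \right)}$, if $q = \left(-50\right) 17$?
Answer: $-1012$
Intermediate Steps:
$C{\left(E \right)} = 1$
$q = -850$
$\left(\left(k + q\right) - 497\right) - C{\left(X{\left(-7 \right)} \right)} = \left(\left(336 - 850\right) - 497\right) - 1 = \left(-514 - 497\right) - 1 = -1011 - 1 = -1012$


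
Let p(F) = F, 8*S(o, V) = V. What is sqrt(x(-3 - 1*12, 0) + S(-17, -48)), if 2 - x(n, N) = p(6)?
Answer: I*sqrt(10) ≈ 3.1623*I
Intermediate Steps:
S(o, V) = V/8
x(n, N) = -4 (x(n, N) = 2 - 1*6 = 2 - 6 = -4)
sqrt(x(-3 - 1*12, 0) + S(-17, -48)) = sqrt(-4 + (1/8)*(-48)) = sqrt(-4 - 6) = sqrt(-10) = I*sqrt(10)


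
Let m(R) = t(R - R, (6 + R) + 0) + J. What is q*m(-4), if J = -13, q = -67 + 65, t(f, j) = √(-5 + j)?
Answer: 26 - 2*I*√3 ≈ 26.0 - 3.4641*I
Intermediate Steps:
q = -2
m(R) = -13 + √(1 + R) (m(R) = √(-5 + ((6 + R) + 0)) - 13 = √(-5 + (6 + R)) - 13 = √(1 + R) - 13 = -13 + √(1 + R))
q*m(-4) = -2*(-13 + √(1 - 4)) = -2*(-13 + √(-3)) = -2*(-13 + I*√3) = 26 - 2*I*√3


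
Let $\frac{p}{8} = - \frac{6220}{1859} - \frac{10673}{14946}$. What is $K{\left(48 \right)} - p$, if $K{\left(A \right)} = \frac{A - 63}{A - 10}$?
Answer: $\frac{16938009899}{527907666} \approx 32.085$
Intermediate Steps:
$p = - \frac{451220908}{13892307}$ ($p = 8 \left(- \frac{6220}{1859} - \frac{10673}{14946}\right) = 8 \left(- \frac{112805227}{27784614}\right) = - \frac{451220908}{13892307} \approx -32.48$)
$K{\left(A \right)} = \frac{-63 + A}{-10 + A}$
$K{\left(48 \right)} - p = \frac{-63 + 48}{-10 + 48} - - \frac{451220908}{13892307} = \frac{1}{38} \left(-15\right) + \frac{451220908}{13892307} = - \frac{15}{38} + \frac{451220908}{13892307} = \frac{16938009899}{527907666}$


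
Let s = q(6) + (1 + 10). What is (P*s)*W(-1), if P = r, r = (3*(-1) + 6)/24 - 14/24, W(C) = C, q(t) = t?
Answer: 187/24 ≈ 7.7917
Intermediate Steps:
r = -11/24 (r = (-3 + 6)*(1/24) - 14*1/24 = 3*(1/24) - 7/12 = ⅛ - 7/12 = -11/24 ≈ -0.45833)
s = 17 (s = 6 + (1 + 10) = 6 + 11 = 17)
P = -11/24 ≈ -0.45833
(P*s)*W(-1) = -11/24*17*(-1) = -187/24*(-1) = 187/24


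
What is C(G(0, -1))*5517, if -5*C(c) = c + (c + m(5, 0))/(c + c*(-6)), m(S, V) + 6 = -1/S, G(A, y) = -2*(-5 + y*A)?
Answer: -13687677/1250 ≈ -10950.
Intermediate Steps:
G(A, y) = 10 - 2*A*y (G(A, y) = -2*(-5 + A*y) = 10 - 2*A*y)
m(S, V) = -6 - 1/S
C(c) = -c/5 + (-31/5 + c)/(25*c) (C(c) = -(c + (c + (-6 - 1/5))/(c + c*(-6)))/5 = -(c + (c + (-6 - 1*⅕))/(c - 6*c))/5 = -(c + (c + (-6 - ⅕))/((-5*c)))/5 = -(c + (c - 31/5)*(-1/(5*c)))/5 = -(c + (-31/5 + c)*(-1/(5*c)))/5 = -(c - (-31/5 + c)/(5*c))/5 = -c/5 + (-31/5 + c)/(25*c))
C(G(0, -1))*5517 = (1/25 - 31/(125*(10 - 2*0*(-1))) - (10 - 2*0*(-1))/5)*5517 = (1/25 - 31/(125*(10 + 0)) - (10 + 0)/5)*5517 = (1/25 - 31/125/10 - ⅕*10)*5517 = (1/25 - 31/125*⅒ - 2)*5517 = (1/25 - 31/1250 - 2)*5517 = -2481/1250*5517 = -13687677/1250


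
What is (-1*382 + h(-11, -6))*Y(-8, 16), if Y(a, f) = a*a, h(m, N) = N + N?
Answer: -25216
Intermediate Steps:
h(m, N) = 2*N
Y(a, f) = a²
(-1*382 + h(-11, -6))*Y(-8, 16) = (-1*382 + 2*(-6))*(-8)² = (-382 - 12)*64 = -394*64 = -25216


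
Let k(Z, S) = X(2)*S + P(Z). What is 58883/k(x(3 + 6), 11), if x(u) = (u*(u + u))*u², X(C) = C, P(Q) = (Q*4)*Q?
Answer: 58883/688747558 ≈ 8.5493e-5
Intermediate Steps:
P(Q) = 4*Q² (P(Q) = (4*Q)*Q = 4*Q²)
x(u) = 2*u⁴ (x(u) = (u*(2*u))*u² = (2*u²)*u² = 2*u⁴)
k(Z, S) = 2*S + 4*Z²
58883/k(x(3 + 6), 11) = 58883/(2*11 + 4*(2*(3 + 6)⁴)²) = 58883/(22 + 4*(2*9⁴)²) = 58883/(22 + 4*(2*6561)²) = 58883/(22 + 4*13122²) = 58883/(22 + 4*172186884) = 58883/(22 + 688747536) = 58883/688747558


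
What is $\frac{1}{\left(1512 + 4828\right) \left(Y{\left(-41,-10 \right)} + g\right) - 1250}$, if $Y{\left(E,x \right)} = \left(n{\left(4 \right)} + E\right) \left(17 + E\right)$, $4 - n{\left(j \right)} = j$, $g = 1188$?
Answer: $\frac{1}{13769230} \approx 7.2626 \cdot 10^{-8}$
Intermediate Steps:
$n{\left(j \right)} = 4 - j$
$Y{\left(E,x \right)} = E \left(17 + E\right)$ ($Y{\left(E,x \right)} = \left(\left(4 - 4\right) + E\right) \left(17 + E\right) = \left(0 + E\right) \left(17 + E\right) = E \left(17 + E\right)$)
$\frac{1}{\left(1512 + 4828\right) \left(Y{\left(-41,-10 \right)} + g\right) - 1250} = \frac{1}{\left(1512 + 4828\right) \left(- 41 \left(17 - 41\right) + 1188\right) - 1250} = \frac{1}{6340 \left(\left(-41\right) \left(-24\right) + 1188\right) - 1250} = \frac{1}{6340 \left(984 + 1188\right) - 1250} = \frac{1}{6340 \cdot 2172 - 1250} = \frac{1}{13770480 - 1250} = \frac{1}{13769230}$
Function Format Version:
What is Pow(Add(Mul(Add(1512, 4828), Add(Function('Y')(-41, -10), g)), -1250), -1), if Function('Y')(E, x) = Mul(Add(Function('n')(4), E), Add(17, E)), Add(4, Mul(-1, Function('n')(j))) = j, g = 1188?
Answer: Rational(1, 13769230) ≈ 7.2626e-8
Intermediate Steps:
Function('n')(j) = Add(4, Mul(-1, j))
Function('Y')(E, x) = Mul(E, Add(17, E)) (Function('Y')(E, x) = Mul(Add(Add(4, Mul(-1, 4)), E), Add(17, E)) = Mul(Add(Add(4, -4), E), Add(17, E)) = Mul(Add(0, E), Add(17, E)) = Mul(E, Add(17, E)))
Pow(Add(Mul(Add(1512, 4828), Add(Function('Y')(-41, -10), g)), -1250), -1) = Pow(Add(Mul(Add(1512, 4828), Add(Mul(-41, Add(17, -41)), 1188)), -1250), -1) = Pow(Add(Mul(6340, Add(Mul(-41, -24), 1188)), -1250), -1) = Pow(Add(Mul(6340, Add(984, 1188)), -1250), -1) = Pow(Add(Mul(6340, 2172), -1250), -1) = Pow(Add(13770480, -1250), -1) = Pow(13769230, -1) = Rational(1, 13769230)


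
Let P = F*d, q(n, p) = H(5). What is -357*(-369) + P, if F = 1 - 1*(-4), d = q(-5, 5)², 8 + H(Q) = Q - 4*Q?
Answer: 134378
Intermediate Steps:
H(Q) = -8 - 3*Q (H(Q) = -8 + (Q - 4*Q) = -8 - 3*Q)
q(n, p) = -23 (q(n, p) = -8 - 3*5 = -8 - 15 = -23)
d = 529 (d = (-23)² = 529)
F = 5 (F = 1 + 4 = 5)
P = 2645 (P = 5*529 = 2645)
-357*(-369) + P = -357*(-369) + 2645 = 131733 + 2645 = 134378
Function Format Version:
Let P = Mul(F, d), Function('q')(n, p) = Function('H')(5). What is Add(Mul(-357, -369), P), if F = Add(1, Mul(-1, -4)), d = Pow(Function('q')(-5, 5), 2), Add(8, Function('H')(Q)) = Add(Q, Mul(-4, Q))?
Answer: 134378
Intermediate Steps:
Function('H')(Q) = Add(-8, Mul(-3, Q)) (Function('H')(Q) = Add(-8, Add(Q, Mul(-4, Q))) = Add(-8, Mul(-3, Q)))
Function('q')(n, p) = -23 (Function('q')(n, p) = Add(-8, Mul(-3, 5)) = Add(-8, -15) = -23)
d = 529 (d = Pow(-23, 2) = 529)
F = 5 (F = Add(1, 4) = 5)
P = 2645 (P = Mul(5, 529) = 2645)
Add(Mul(-357, -369), P) = Add(Mul(-357, -369), 2645) = Add(131733, 2645) = 134378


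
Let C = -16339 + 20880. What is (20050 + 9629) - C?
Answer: 25138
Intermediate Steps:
C = 4541
(20050 + 9629) - C = (20050 + 9629) - 1*4541 = 29679 - 4541 = 25138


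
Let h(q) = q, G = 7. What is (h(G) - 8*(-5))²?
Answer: 2209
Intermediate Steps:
(h(G) - 8*(-5))² = (7 - 8*(-5))² = (7 + 40)² = 47² = 2209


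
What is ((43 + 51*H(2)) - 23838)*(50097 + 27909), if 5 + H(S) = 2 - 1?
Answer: -1872065994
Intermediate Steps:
H(S) = -4 (H(S) = -5 + (2 - 1) = -5 + 1 = -4)
((43 + 51*H(2)) - 23838)*(50097 + 27909) = ((43 + 51*(-4)) - 23838)*(50097 + 27909) = ((43 - 204) - 23838)*78006 = (-161 - 23838)*78006 = -23999*78006 = -1872065994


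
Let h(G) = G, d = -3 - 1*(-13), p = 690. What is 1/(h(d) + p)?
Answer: 1/700 ≈ 0.0014286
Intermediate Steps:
d = 10 (d = -3 + 13 = 10)
1/(h(d) + p) = 1/(10 + 690) = 1/700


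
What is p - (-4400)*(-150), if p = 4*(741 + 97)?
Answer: -656648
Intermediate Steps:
p = 3352 (p = 4*838 = 3352)
p - (-4400)*(-150) = 3352 - (-4400)*(-150) = 3352 - 1*660000 = 3352 - 660000 = -656648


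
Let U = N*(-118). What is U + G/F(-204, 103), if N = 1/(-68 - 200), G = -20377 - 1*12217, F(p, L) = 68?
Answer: -545448/1139 ≈ -478.88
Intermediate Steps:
G = -32594 (G = -20377 - 12217 = -32594)
N = -1/268 (N = 1/(-268) = -1/268 ≈ -0.0037313)
U = 59/134 (U = -1/268*(-118) = 59/134 ≈ 0.44030)
U + G/F(-204, 103) = 59/134 - 32594/68 = 59/134 - 32594*1/68 = 59/134 - 16297/34 = -545448/1139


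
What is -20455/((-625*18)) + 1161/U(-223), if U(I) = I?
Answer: -1699957/501750 ≈ -3.3881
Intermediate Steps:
-20455/((-625*18)) + 1161/U(-223) = -20455/((-625*18)) + 1161/(-223) = -20455/(-11250) + 1161*(-1/223) = -20455*(-1/11250) - 1161/223 = 4091/2250 - 1161/223 = -1699957/501750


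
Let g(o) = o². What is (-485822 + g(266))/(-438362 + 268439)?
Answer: 415066/169923 ≈ 2.4427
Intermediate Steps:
(-485822 + g(266))/(-438362 + 268439) = (-485822 + 266²)/(-438362 + 268439) = (-485822 + 70756)/(-169923) = -415066*(-1/169923) = 415066/169923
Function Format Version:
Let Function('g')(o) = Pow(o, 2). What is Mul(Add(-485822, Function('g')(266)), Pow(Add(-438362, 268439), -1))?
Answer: Rational(415066, 169923) ≈ 2.4427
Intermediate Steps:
Mul(Add(-485822, Function('g')(266)), Pow(Add(-438362, 268439), -1)) = Mul(Add(-485822, Pow(266, 2)), Pow(Add(-438362, 268439), -1)) = Mul(Add(-485822, 70756), Pow(-169923, -1)) = Mul(-415066, Rational(-1, 169923)) = Rational(415066, 169923)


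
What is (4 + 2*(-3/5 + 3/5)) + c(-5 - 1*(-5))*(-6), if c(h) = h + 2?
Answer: -8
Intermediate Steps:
c(h) = 2 + h
(4 + 2*(-3/5 + 3/5)) + c(-5 - 1*(-5))*(-6) = (4 + 2*(-3/5 + 3/5)) + (2 + (-5 - 1*(-5)))*(-6) = (4 + 2*(-3*⅕ + 3*(⅕))) + (2 + (-5 + 5))*(-6) = (4 + 2*(-⅗ + ⅗)) + (2 + 0)*(-6) = (4 + 2*0) + 2*(-6) = (4 + 0) - 12 = 4 - 12 = -8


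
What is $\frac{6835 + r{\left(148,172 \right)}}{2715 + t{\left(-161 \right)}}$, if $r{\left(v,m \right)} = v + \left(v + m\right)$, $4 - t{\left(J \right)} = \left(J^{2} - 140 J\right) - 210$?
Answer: $- \frac{7303}{45532} \approx -0.16039$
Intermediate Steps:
$t{\left(J \right)} = 214 - J^{2} + 140 J$ ($t{\left(J \right)} = 4 - \left(\left(J^{2} - 140 J\right) - 210\right) = 4 - \left(-210 + J^{2} - 140 J\right) = 4 + \left(210 - J^{2} + 140 J\right) = 214 - J^{2} + 140 J$)
$r{\left(v,m \right)} = m + 2 v$ ($r{\left(v,m \right)} = v + \left(m + v\right) = m + 2 v$)
$\frac{6835 + r{\left(148,172 \right)}}{2715 + t{\left(-161 \right)}} = \frac{6835 + \left(172 + 2 \cdot 148\right)}{2715 + \left(214 - \left(-161\right)^{2} + 140 \left(-161\right)\right)} = \frac{6835 + \left(172 + 296\right)}{2715 - 48247} = \frac{6835 + 468}{2715 - 48247} = \frac{7303}{2715 - 48247} = \frac{7303}{-45532} = 7303 \left(- \frac{1}{45532}\right) = - \frac{7303}{45532}$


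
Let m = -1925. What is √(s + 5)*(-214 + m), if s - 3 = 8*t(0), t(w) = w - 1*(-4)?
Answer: -4278*√10 ≈ -13528.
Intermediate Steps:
t(w) = 4 + w (t(w) = w + 4 = 4 + w)
s = 35 (s = 3 + 8*(4 + 0) = 3 + 8*4 = 3 + 32 = 35)
√(s + 5)*(-214 + m) = √(35 + 5)*(-214 - 1925) = √40*(-2139) = (2*√10)*(-2139) = -4278*√10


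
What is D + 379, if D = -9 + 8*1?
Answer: 378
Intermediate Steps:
D = -1 (D = -9 + 8 = -1)
D + 379 = -1 + 379 = 378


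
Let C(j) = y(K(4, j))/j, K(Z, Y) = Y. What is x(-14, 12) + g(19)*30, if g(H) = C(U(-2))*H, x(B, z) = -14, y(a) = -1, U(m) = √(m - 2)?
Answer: -14 + 285*I ≈ -14.0 + 285.0*I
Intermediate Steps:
U(m) = √(-2 + m)
C(j) = -1/j
g(H) = I*H/2 (g(H) = (-1/(√(-2 - 2)))*H = (-1/(√(-4)))*H = (-1/(2*I))*H = (-(-1)*I/2)*H = (I/2)*H = I*H/2)
x(-14, 12) + g(19)*30 = -14 + ((½)*I*19)*30 = -14 + (19*I/2)*30 = -14 + 285*I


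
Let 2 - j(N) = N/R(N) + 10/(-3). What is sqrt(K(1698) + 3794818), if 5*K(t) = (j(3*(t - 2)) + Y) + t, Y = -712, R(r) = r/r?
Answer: 2*sqrt(8536497)/3 ≈ 1947.8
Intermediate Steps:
R(r) = 1
j(N) = 16/3 - N (j(N) = 2 - (N/1 + 10/(-3)) = 2 - (N*1 + 10*(-1/3)) = 2 - (N - 10/3) = 2 - (-10/3 + N) = 2 + (10/3 - N) = 16/3 - N)
K(t) = -2102/15 - 2*t/5 (K(t) = (((16/3 - 3*(t - 2)) - 712) + t)/5 = (((16/3 - 3*(-2 + t)) - 712) + t)/5 = (((16/3 - (-6 + 3*t)) - 712) + t)/5 = (((16/3 + (6 - 3*t)) - 712) + t)/5 = (((34/3 - 3*t) - 712) + t)/5 = ((-2102/3 - 3*t) + t)/5 = (-2102/3 - 2*t)/5 = -2102/15 - 2*t/5)
sqrt(K(1698) + 3794818) = sqrt((-2102/15 - 2/5*1698) + 3794818) = sqrt((-2102/15 - 3396/5) + 3794818) = sqrt(-2458/3 + 3794818) = sqrt(11381996/3) = 2*sqrt(8536497)/3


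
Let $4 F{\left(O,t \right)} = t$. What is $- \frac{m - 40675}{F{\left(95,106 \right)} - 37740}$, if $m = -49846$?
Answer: $- \frac{181042}{75427} \approx -2.4002$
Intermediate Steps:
$F{\left(O,t \right)} = \frac{t}{4}$
$- \frac{m - 40675}{F{\left(95,106 \right)} - 37740} = - \frac{-49846 - 40675}{\frac{1}{4} \cdot 106 - 37740} = - \frac{-90521}{\frac{53}{2} - 37740} = - \frac{-90521}{- \frac{75427}{2}} = - \frac{\left(-90521\right) \left(-2\right)}{75427} = \left(-1\right) \frac{181042}{75427} = - \frac{181042}{75427}$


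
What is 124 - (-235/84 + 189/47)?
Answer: 484721/3948 ≈ 122.78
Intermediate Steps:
124 - (-235/84 + 189/47) = 124 - 1*4831/3948 = 124 - 4831/3948 = 484721/3948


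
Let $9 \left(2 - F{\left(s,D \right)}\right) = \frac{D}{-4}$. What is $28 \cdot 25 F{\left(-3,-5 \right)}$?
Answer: $\frac{11725}{9} \approx 1302.8$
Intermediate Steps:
$F{\left(s,D \right)} = 2 + \frac{D}{36}$ ($F{\left(s,D \right)} = 2 - \frac{D \frac{1}{-4}}{9} = 2 - \frac{D \left(- \frac{1}{4}\right)}{9} = 2 - \frac{\left(- \frac{1}{4}\right) D}{9} = 2 + \frac{D}{36}$)
$28 \cdot 25 F{\left(-3,-5 \right)} = 28 \cdot 25 \left(2 + \frac{1}{36} \left(-5\right)\right) = 700 \left(2 - \frac{5}{36}\right) = 700 \cdot \frac{67}{36} = \frac{11725}{9}$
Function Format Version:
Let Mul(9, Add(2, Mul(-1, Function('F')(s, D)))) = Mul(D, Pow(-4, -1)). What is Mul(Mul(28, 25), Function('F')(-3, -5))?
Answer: Rational(11725, 9) ≈ 1302.8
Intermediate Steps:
Function('F')(s, D) = Add(2, Mul(Rational(1, 36), D)) (Function('F')(s, D) = Add(2, Mul(Rational(-1, 9), Mul(D, Pow(-4, -1)))) = Add(2, Mul(Rational(-1, 9), Mul(D, Rational(-1, 4)))) = Add(2, Mul(Rational(-1, 9), Mul(Rational(-1, 4), D))) = Add(2, Mul(Rational(1, 36), D)))
Mul(Mul(28, 25), Function('F')(-3, -5)) = Mul(Mul(28, 25), Add(2, Mul(Rational(1, 36), -5))) = Mul(700, Add(2, Rational(-5, 36))) = Mul(700, Rational(67, 36)) = Rational(11725, 9)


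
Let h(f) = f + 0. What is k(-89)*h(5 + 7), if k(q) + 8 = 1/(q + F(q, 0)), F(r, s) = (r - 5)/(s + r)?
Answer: -250820/2609 ≈ -96.136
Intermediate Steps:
F(r, s) = (-5 + r)/(r + s)
h(f) = f
k(q) = -8 + 1/(q + (-5 + q)/q) (k(q) = -8 + 1/(q + (-5 + q)/(q + 0)) = -8 + 1/(q + (-5 + q)/q))
k(-89)*h(5 + 7) = ((40 - 8*(-89)² - 7*(-89))/(-5 - 89 + (-89)²))*(5 + 7) = ((40 - 8*7921 + 623)/(-5 - 89 + 7921))*12 = ((40 - 63368 + 623)/7827)*12 = ((1/7827)*(-62705))*12 = -62705/7827*12 = -250820/2609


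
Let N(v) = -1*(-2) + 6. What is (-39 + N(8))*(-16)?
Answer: 496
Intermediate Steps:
N(v) = 8 (N(v) = 2 + 6 = 8)
(-39 + N(8))*(-16) = (-39 + 8)*(-16) = -31*(-16) = 496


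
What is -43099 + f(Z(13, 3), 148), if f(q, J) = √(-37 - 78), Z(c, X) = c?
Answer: -43099 + I*√115 ≈ -43099.0 + 10.724*I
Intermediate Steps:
f(q, J) = I*√115 (f(q, J) = √(-115) = I*√115)
-43099 + f(Z(13, 3), 148) = -43099 + I*√115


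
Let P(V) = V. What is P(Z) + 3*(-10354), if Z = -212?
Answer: -31274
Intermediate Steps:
P(Z) + 3*(-10354) = -212 + 3*(-10354) = -212 - 31062 = -31274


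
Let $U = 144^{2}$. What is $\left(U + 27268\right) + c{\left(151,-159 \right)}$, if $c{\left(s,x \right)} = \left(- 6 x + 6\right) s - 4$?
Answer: $192960$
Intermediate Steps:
$U = 20736$
$c{\left(s,x \right)} = -4 + s \left(6 - 6 x\right)$ ($c{\left(s,x \right)} = \left(6 - 6 x\right) s - 4 = s \left(6 - 6 x\right) - 4 = -4 + s \left(6 - 6 x\right)$)
$\left(U + 27268\right) + c{\left(151,-159 \right)} = \left(20736 + 27268\right) - \left(-902 - 144054\right) = 48004 + \left(-4 + 906 + 144054\right) = 48004 + 144956 = 192960$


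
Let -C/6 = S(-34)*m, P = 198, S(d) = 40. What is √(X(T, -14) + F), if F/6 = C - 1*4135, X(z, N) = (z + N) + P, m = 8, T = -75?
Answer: I*√36221 ≈ 190.32*I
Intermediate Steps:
C = -1920 (C = -240*8 = -6*320 = -1920)
X(z, N) = 198 + N + z (X(z, N) = (z + N) + 198 = (N + z) + 198 = 198 + N + z)
F = -36330 (F = 6*(-1920 - 1*4135) = 6*(-1920 - 4135) = 6*(-6055) = -36330)
√(X(T, -14) + F) = √((198 - 14 - 75) - 36330) = √(109 - 36330) = √(-36221) = I*√36221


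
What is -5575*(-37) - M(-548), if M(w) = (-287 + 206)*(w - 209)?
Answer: 144958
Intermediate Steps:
M(w) = 16929 - 81*w (M(w) = -81*(-209 + w) = 16929 - 81*w)
-5575*(-37) - M(-548) = -5575*(-37) - (16929 - 81*(-548)) = 206275 - (16929 + 44388) = 206275 - 1*61317 = 206275 - 61317 = 144958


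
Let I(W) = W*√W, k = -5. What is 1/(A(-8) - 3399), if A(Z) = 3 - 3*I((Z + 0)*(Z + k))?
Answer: -283/117420 + 13*√26/29355 ≈ -0.00015203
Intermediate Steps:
I(W) = W^(3/2)
A(Z) = 3 - 3*(Z*(-5 + Z))^(3/2) (A(Z) = 3 - 3*((Z + 0)*(Z - 5))^(3/2) = 3 - 3*(Z*(-5 + Z))^(3/2))
1/(A(-8) - 3399) = 1/((3 - 3*208*√26) - 3399) = 1/((3 - 624*√26) - 3399) = 1/(-3396 - 624*√26)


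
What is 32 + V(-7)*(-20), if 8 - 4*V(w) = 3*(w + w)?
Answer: -218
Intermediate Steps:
V(w) = 2 - 3*w/2 (V(w) = 2 - 3*(w + w)/4 = 2 - 3*2*w/4 = 2 - 3*w/2)
32 + V(-7)*(-20) = 32 + (2 - 3/2*(-7))*(-20) = 32 + (2 + 21/2)*(-20) = 32 + (25/2)*(-20) = 32 - 250 = -218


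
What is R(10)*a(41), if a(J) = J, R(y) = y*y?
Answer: 4100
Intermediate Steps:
R(y) = y²
R(10)*a(41) = 10²*41 = 100*41 = 4100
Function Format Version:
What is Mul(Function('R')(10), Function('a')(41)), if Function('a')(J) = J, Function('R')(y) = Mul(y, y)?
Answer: 4100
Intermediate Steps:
Function('R')(y) = Pow(y, 2)
Mul(Function('R')(10), Function('a')(41)) = Mul(Pow(10, 2), 41) = Mul(100, 41) = 4100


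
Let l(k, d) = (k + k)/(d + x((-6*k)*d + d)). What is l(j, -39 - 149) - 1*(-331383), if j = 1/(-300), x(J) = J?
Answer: 18876901213/56964 ≈ 3.3138e+5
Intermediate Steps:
j = -1/300 ≈ -0.0033333
l(k, d) = 2*k/(2*d - 6*d*k) (l(k, d) = (k + k)/(d + ((-6*k)*d + d)) = (2*k)/(d + (-6*d*k + d)) = (2*k)/(d + (d - 6*d*k)) = (2*k)/(2*d - 6*d*k) = 2*k/(2*d - 6*d*k))
l(j, -39 - 149) - 1*(-331383) = -1*(-1/300)/(-39 - 149*(-1 + 3*(-1/300))) - 1*(-331383) = -1*(-1/300)/(-188*(-1 - 1/100)) + 331383 = -1*(-1/300)*(-1/188)/(-101/100) + 331383 = -1*(-1/300)*(-1/188)*(-100/101) + 331383 = 1/56964 + 331383 = 18876901213/56964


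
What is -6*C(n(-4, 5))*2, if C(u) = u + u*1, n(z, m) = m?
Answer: -120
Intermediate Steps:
C(u) = 2*u (C(u) = u + u = 2*u)
-6*C(n(-4, 5))*2 = -12*5*2 = -6*10*2 = -60*2 = -120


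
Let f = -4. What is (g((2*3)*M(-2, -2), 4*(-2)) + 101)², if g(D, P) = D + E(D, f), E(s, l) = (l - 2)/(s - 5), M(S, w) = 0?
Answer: 261121/25 ≈ 10445.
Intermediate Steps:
E(s, l) = (-2 + l)/(-5 + s)
g(D, P) = D - 6/(-5 + D) (g(D, P) = D + (-2 - 4)/(-5 + D) = D - 6/(-5 + D))
(g((2*3)*M(-2, -2), 4*(-2)) + 101)² = ((-6 + ((2*3)*0)*(-5 + (2*3)*0))/(-5 + (2*3)*0) + 101)² = ((-6 + (6*0)*(-5 + 6*0))/(-5 + 6*0) + 101)² = ((-6 + 0*(-5 + 0))/(-5 + 0) + 101)² = ((-6 + 0*(-5))/(-5) + 101)² = (-(-6 + 0)/5 + 101)² = (-⅕*(-6) + 101)² = (6/5 + 101)² = (511/5)² = 261121/25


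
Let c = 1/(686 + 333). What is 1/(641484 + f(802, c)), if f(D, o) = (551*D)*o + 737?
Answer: 1019/654865101 ≈ 1.5560e-6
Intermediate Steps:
c = 1/1019 ≈ 0.00098135
f(D, o) = 737 + 551*D*o (f(D, o) = 551*D*o + 737 = 737 + 551*D*o)
1/(641484 + f(802, c)) = 1/(641484 + (737 + 551*802*(1/1019))) = 1/(641484 + (737 + 441902/1019)) = 1/(641484 + 1192905/1019) = 1/(654865101/1019) = 1019/654865101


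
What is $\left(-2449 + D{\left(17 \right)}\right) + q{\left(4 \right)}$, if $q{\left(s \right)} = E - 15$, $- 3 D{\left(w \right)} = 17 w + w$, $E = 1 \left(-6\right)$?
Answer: $-2572$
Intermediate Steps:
$E = -6$
$D{\left(w \right)} = - 6 w$ ($D{\left(w \right)} = - \frac{17 w + w}{3} = - \frac{18 w}{3} = - 6 w$)
$q{\left(s \right)} = -21$ ($q{\left(s \right)} = -6 - 15 = -21$)
$\left(-2449 + D{\left(17 \right)}\right) + q{\left(4 \right)} = \left(-2449 - 102\right) - 21 = -2551 - 21 = -2572$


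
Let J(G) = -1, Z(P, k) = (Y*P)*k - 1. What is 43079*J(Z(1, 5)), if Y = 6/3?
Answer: -43079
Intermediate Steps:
Y = 2 (Y = 6*(⅓) = 2)
Z(P, k) = -1 + 2*P*k (Z(P, k) = (2*P)*k - 1 = 2*P*k - 1 = -1 + 2*P*k)
43079*J(Z(1, 5)) = 43079*(-1) = -43079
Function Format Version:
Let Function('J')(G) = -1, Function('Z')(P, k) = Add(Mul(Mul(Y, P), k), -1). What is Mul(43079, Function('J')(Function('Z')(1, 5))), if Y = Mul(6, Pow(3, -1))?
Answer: -43079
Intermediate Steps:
Y = 2 (Y = Mul(6, Rational(1, 3)) = 2)
Function('Z')(P, k) = Add(-1, Mul(2, P, k)) (Function('Z')(P, k) = Add(Mul(Mul(2, P), k), -1) = Add(Mul(2, P, k), -1) = Add(-1, Mul(2, P, k)))
Mul(43079, Function('J')(Function('Z')(1, 5))) = Mul(43079, -1) = -43079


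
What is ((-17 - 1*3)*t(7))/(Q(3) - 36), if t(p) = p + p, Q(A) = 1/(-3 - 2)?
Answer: 1400/181 ≈ 7.7348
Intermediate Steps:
Q(A) = -⅕ (Q(A) = 1/(-5) = -⅕)
t(p) = 2*p
((-17 - 1*3)*t(7))/(Q(3) - 36) = ((-17 - 1*3)*(2*7))/(-⅕ - 36) = ((-17 - 3)*14)/(-181/5) = -20*14*(-5/181) = -280*(-5/181) = 1400/181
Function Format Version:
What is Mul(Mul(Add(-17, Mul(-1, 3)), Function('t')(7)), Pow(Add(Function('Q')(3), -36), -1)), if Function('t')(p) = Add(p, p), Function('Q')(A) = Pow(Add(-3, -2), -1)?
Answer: Rational(1400, 181) ≈ 7.7348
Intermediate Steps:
Function('Q')(A) = Rational(-1, 5) (Function('Q')(A) = Pow(-5, -1) = Rational(-1, 5))
Function('t')(p) = Mul(2, p)
Mul(Mul(Add(-17, Mul(-1, 3)), Function('t')(7)), Pow(Add(Function('Q')(3), -36), -1)) = Mul(Mul(Add(-17, Mul(-1, 3)), Mul(2, 7)), Pow(Add(Rational(-1, 5), -36), -1)) = Mul(Mul(Add(-17, -3), 14), Pow(Rational(-181, 5), -1)) = Mul(Mul(-20, 14), Rational(-5, 181)) = Mul(-280, Rational(-5, 181)) = Rational(1400, 181)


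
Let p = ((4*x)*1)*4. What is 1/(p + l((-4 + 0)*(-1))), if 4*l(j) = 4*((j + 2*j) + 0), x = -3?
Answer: -1/36 ≈ -0.027778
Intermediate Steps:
l(j) = 3*j (l(j) = (4*((j + 2*j) + 0))/4 = (4*(3*j + 0))/4 = (4*(3*j))/4 = (12*j)/4 = 3*j)
p = -48 (p = ((4*(-3))*1)*4 = -12*1*4 = -12*4 = -48)
1/(p + l((-4 + 0)*(-1))) = 1/(-48 + 3*((-4 + 0)*(-1))) = 1/(-48 + 3*(-4*(-1))) = 1/(-48 + 3*4) = 1/(-48 + 12) = 1/(-36) = -1/36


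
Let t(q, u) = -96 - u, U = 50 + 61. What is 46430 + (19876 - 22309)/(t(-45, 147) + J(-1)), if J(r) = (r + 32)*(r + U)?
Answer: 147041377/3167 ≈ 46429.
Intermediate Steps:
U = 111
J(r) = (32 + r)*(111 + r) (J(r) = (r + 32)*(r + 111) = (32 + r)*(111 + r))
46430 + (19876 - 22309)/(t(-45, 147) + J(-1)) = 46430 + (19876 - 22309)/((-96 - 1*147) + (3552 + (-1)² + 143*(-1))) = 46430 - 2433/((-96 - 147) + (3552 + 1 - 143)) = 46430 - 2433/(-243 + 3410) = 46430 - 2433/3167 = 147041377/3167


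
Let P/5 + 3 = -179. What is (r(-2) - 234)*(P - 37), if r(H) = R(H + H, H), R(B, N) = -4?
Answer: 225386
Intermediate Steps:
P = -910 (P = -15 + 5*(-179) = -15 - 895 = -910)
r(H) = -4
(r(-2) - 234)*(P - 37) = (-4 - 234)*(-910 - 37) = -238*(-947) = 225386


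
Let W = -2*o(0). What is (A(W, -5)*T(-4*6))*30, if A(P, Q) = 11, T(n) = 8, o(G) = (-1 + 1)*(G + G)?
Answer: 2640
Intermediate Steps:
o(G) = 0 (o(G) = 0*(2*G) = 0)
W = 0 (W = -2*0 = 0)
(A(W, -5)*T(-4*6))*30 = (11*8)*30 = 88*30 = 2640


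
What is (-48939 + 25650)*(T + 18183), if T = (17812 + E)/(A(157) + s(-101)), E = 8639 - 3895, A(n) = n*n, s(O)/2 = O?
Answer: -3450982317391/8149 ≈ -4.2349e+8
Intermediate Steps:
s(O) = 2*O
A(n) = n²
E = 4744
T = 22556/24447 (T = (17812 + 4744)/(157² + 2*(-101)) = 22556/(24649 - 202) = 22556/24447 ≈ 0.92265)
(-48939 + 25650)*(T + 18183) = (-48939 + 25650)*(22556/24447 + 18183) = -23289*444542357/24447 = -3450982317391/8149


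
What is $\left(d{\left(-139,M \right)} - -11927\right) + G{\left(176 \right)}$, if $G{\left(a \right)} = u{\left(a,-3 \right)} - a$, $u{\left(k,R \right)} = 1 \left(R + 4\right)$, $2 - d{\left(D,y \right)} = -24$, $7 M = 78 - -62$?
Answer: $11778$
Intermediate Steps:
$M = 20$ ($M = \frac{78 - -62}{7} = \frac{78 + 62}{7} = \frac{1}{7} \cdot 140 = 20$)
$d{\left(D,y \right)} = 26$ ($d{\left(D,y \right)} = 2 - -24 = 2 + 24 = 26$)
$u{\left(k,R \right)} = 4 + R$ ($u{\left(k,R \right)} = 1 \left(4 + R\right) = 4 + R$)
$G{\left(a \right)} = 1 - a$ ($G{\left(a \right)} = \left(4 - 3\right) - a = 1 - a$)
$\left(d{\left(-139,M \right)} - -11927\right) + G{\left(176 \right)} = \left(26 - -11927\right) + \left(1 - 176\right) = \left(26 + 11927\right) + \left(1 - 176\right) = 11953 - 175 = 11778$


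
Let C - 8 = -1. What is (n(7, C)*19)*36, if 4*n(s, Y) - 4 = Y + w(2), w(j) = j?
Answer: 2223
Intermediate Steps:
C = 7 (C = 8 - 1 = 7)
n(s, Y) = 3/2 + Y/4 (n(s, Y) = 1 + (Y + 2)/4 = 1 + (2 + Y)/4 = 1 + (½ + Y/4) = 3/2 + Y/4)
(n(7, C)*19)*36 = ((3/2 + (¼)*7)*19)*36 = ((3/2 + 7/4)*19)*36 = ((13/4)*19)*36 = (247/4)*36 = 2223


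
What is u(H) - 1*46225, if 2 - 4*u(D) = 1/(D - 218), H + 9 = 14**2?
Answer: -5731837/124 ≈ -46225.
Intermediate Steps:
H = 187 (H = -9 + 14**2 = -9 + 196 = 187)
u(D) = 1/2 - 1/(4*(-218 + D)) (u(D) = 1/2 - 1/(4*(D - 218)) = 1/2 - 1/(4*(-218 + D)))
u(H) - 1*46225 = (-437 + 2*187)/(4*(-218 + 187)) - 1*46225 = (1/4)*(-437 + 374)/(-31) - 46225 = (1/4)*(-1/31)*(-63) - 46225 = 63/124 - 46225 = -5731837/124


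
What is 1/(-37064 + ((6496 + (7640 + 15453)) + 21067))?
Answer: 1/13592 ≈ 7.3573e-5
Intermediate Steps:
1/(-37064 + ((6496 + (7640 + 15453)) + 21067)) = 1/(-37064 + ((6496 + 23093) + 21067)) = 1/(-37064 + (29589 + 21067)) = 1/(-37064 + 50656) = 1/13592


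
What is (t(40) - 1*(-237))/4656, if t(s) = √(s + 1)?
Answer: 79/1552 + √41/4656 ≈ 0.052277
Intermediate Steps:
t(s) = √(1 + s)
(t(40) - 1*(-237))/4656 = (√(1 + 40) - 1*(-237))/4656 = (√41 + 237)*(1/4656) = (237 + √41)*(1/4656) = 79/1552 + √41/4656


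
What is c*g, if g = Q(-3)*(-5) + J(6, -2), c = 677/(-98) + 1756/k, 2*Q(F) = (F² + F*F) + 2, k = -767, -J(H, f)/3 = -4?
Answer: 13135593/37583 ≈ 349.51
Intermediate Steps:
J(H, f) = 12 (J(H, f) = -3*(-4) = 12)
Q(F) = 1 + F² (Q(F) = ((F² + F*F) + 2)/2 = ((F² + F²) + 2)/2 = (2*F² + 2)/2 = (2 + 2*F²)/2 = 1 + F²)
c = -691347/75166 (c = 677/(-98) + 1756/(-767) = 677*(-1/98) + 1756*(-1/767) = -677/98 - 1756/767 = -691347/75166 ≈ -9.1976)
g = -38 (g = (1 + (-3)²)*(-5) + 12 = (1 + 9)*(-5) + 12 = 10*(-5) + 12 = -50 + 12 = -38)
c*g = -691347/75166*(-38) = 13135593/37583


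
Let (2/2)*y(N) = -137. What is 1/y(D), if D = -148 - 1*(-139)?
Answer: -1/137 ≈ -0.0072993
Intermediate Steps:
D = -9 (D = -148 + 139 = -9)
y(N) = -137
1/y(D) = 1/(-137) = -1/137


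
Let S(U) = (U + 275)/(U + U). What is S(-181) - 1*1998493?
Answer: -361727280/181 ≈ -1.9985e+6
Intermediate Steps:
S(U) = (275 + U)/(2*U) (S(U) = (275 + U)/((2*U)) = (275 + U)*(1/(2*U)) = (275 + U)/(2*U))
S(-181) - 1*1998493 = (1/2)*(275 - 181)/(-181) - 1*1998493 = (1/2)*(-1/181)*94 - 1998493 = -47/181 - 1998493 = -361727280/181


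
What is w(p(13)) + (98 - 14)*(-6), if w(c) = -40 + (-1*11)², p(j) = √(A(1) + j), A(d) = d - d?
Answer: -423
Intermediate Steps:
A(d) = 0
p(j) = √j (p(j) = √(0 + j) = √j)
w(c) = 81 (w(c) = -40 + (-11)² = -40 + 121 = 81)
w(p(13)) + (98 - 14)*(-6) = 81 + (98 - 14)*(-6) = 81 + 84*(-6) = 81 - 504 = -423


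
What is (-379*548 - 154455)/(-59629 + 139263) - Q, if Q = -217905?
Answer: 17352284623/79634 ≈ 2.1790e+5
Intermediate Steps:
(-379*548 - 154455)/(-59629 + 139263) - Q = (-379*548 - 154455)/(-59629 + 139263) - 1*(-217905) = (-207692 - 154455)/79634 + 217905 = -362147*1/79634 + 217905 = -362147/79634 + 217905 = 17352284623/79634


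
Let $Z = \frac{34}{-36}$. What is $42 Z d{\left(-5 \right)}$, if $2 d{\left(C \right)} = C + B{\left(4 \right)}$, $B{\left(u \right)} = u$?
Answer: $\frac{119}{6} \approx 19.833$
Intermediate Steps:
$d{\left(C \right)} = 2 + \frac{C}{2}$ ($d{\left(C \right)} = \frac{C + 4}{2} = \frac{4 + C}{2} = 2 + \frac{C}{2}$)
$Z = - \frac{17}{18}$ ($Z = 34 \left(- \frac{1}{36}\right) = - \frac{17}{18} \approx -0.94444$)
$42 Z d{\left(-5 \right)} = 42 \left(- \frac{17}{18}\right) \left(2 + \frac{1}{2} \left(-5\right)\right) = - \frac{119 \left(2 - \frac{5}{2}\right)}{3} = \left(- \frac{119}{3}\right) \left(- \frac{1}{2}\right) = \frac{119}{6}$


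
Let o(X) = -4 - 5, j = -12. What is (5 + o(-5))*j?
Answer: 48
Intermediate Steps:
o(X) = -9
(5 + o(-5))*j = (5 - 9)*(-12) = -4*(-12) = 48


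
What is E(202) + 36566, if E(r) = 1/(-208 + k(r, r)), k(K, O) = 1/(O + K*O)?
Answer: 311880404796/8529247 ≈ 36566.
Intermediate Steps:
E(r) = 1/(-208 + 1/(r*(1 + r)))
E(202) + 36566 = -1*202*(1 + 202)/(-1 + 208*202*(1 + 202)) + 36566 = -1*202*203/(-1 + 208*202*203) + 36566 = -1*202*203/(-1 + 8529248) + 36566 = -1*202*203/8529247 + 36566 = -1*202*1/8529247*203 + 36566 = -41006/8529247 + 36566 = 311880404796/8529247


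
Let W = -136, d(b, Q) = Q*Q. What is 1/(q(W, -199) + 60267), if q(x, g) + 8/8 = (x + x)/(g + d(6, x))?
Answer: 18297/1102686730 ≈ 1.6593e-5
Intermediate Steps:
d(b, Q) = Q**2
q(x, g) = -1 + 2*x/(g + x**2) (q(x, g) = -1 + (x + x)/(g + x**2) = -1 + (2*x)/(g + x**2) = -1 + 2*x/(g + x**2))
1/(q(W, -199) + 60267) = 1/((-1*(-199) - 1*(-136)**2 + 2*(-136))/(-199 + (-136)**2) + 60267) = 1/((199 - 1*18496 - 272)/(-199 + 18496) + 60267) = 1/((199 - 18496 - 272)/18297 + 60267) = 1/((1/18297)*(-18569) + 60267) = 1/(-18569/18297 + 60267) = 1/(1102686730/18297) = 18297/1102686730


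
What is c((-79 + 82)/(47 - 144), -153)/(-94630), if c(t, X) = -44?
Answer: 22/47315 ≈ 0.00046497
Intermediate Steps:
c((-79 + 82)/(47 - 144), -153)/(-94630) = -44/(-94630) = -44*(-1/94630) = 22/47315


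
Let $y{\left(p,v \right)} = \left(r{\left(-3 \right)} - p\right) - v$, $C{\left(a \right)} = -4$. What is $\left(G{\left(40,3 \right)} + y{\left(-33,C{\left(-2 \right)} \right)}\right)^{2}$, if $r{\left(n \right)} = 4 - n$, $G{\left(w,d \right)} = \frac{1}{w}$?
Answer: $\frac{3101121}{1600} \approx 1938.2$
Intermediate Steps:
$y{\left(p,v \right)} = 7 - p - v$ ($y{\left(p,v \right)} = \left(\left(4 - -3\right) - p\right) - v = \left(\left(4 + 3\right) - p\right) - v = \left(7 - p\right) - v = 7 - p - v$)
$\left(G{\left(40,3 \right)} + y{\left(-33,C{\left(-2 \right)} \right)}\right)^{2} = \left(\frac{1}{40} - -44\right)^{2} = \left(\frac{1}{40} + \left(7 + 33 + 4\right)\right)^{2} = \left(\frac{1}{40} + 44\right)^{2} = \left(\frac{1761}{40}\right)^{2} = \frac{3101121}{1600}$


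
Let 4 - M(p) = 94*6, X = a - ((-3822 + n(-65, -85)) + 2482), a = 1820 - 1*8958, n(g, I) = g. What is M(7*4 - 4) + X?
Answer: -6293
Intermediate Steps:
a = -7138 (a = 1820 - 8958 = -7138)
X = -5733 (X = -7138 - ((-3822 - 65) + 2482) = -7138 - (-3887 + 2482) = -7138 - 1*(-1405) = -7138 + 1405 = -5733)
M(p) = -560 (M(p) = 4 - 94*6 = 4 - 1*564 = 4 - 564 = -560)
M(7*4 - 4) + X = -560 - 5733 = -6293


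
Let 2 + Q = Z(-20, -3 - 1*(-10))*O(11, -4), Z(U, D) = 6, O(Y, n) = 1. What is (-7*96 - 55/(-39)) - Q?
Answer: -26309/39 ≈ -674.59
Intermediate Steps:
Q = 4 (Q = -2 + 6*1 = -2 + 6 = 4)
(-7*96 - 55/(-39)) - Q = (-7*96 - 55/(-39)) - 1*4 = (-672 - 55*(-1/39)) - 4 = (-672 + 55/39) - 4 = -26153/39 - 4 = -26309/39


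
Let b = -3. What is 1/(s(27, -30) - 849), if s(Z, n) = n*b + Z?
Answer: -1/732 ≈ -0.0013661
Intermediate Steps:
s(Z, n) = Z - 3*n (s(Z, n) = n*(-3) + Z = -3*n + Z = Z - 3*n)
1/(s(27, -30) - 849) = 1/((27 - 3*(-30)) - 849) = 1/((27 + 90) - 849) = 1/(117 - 849) = 1/(-732) = -1/732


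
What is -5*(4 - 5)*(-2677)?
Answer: -13385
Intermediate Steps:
-5*(4 - 5)*(-2677) = -5*(-1)*(-2677) = 5*(-2677) = -13385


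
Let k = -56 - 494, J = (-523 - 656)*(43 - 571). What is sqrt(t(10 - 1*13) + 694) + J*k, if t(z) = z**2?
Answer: -342381600 + sqrt(703) ≈ -3.4238e+8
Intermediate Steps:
J = 622512 (J = -1179*(-528) = 622512)
k = -550
sqrt(t(10 - 1*13) + 694) + J*k = sqrt((10 - 1*13)**2 + 694) + 622512*(-550) = sqrt((10 - 13)**2 + 694) - 342381600 = sqrt((-3)**2 + 694) - 342381600 = sqrt(9 + 694) - 342381600 = sqrt(703) - 342381600 = -342381600 + sqrt(703)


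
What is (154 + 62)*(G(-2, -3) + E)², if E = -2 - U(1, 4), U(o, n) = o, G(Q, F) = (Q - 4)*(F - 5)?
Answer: 437400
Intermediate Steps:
G(Q, F) = (-5 + F)*(-4 + Q) (G(Q, F) = (-4 + Q)*(-5 + F) = (-5 + F)*(-4 + Q))
E = -3 (E = -2 - 1*1 = -2 - 1 = -3)
(154 + 62)*(G(-2, -3) + E)² = (154 + 62)*((20 - 5*(-2) - 4*(-3) - 3*(-2)) - 3)² = 216*((20 + 10 + 12 + 6) - 3)² = 216*(48 - 3)² = 216*45² = 216*2025 = 437400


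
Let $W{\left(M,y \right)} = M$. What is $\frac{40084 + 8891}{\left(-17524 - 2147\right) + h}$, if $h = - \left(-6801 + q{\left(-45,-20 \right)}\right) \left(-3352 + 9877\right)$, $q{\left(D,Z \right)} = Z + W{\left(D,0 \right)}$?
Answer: $\frac{16325}{14926993} \approx 0.0010937$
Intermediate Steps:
$q{\left(D,Z \right)} = D + Z$ ($q{\left(D,Z \right)} = Z + D = D + Z$)
$h = 44800650$ ($h = - \left(-6801 - 65\right) \left(-3352 + 9877\right) = - \left(-6801 - 65\right) 6525 = - \left(-6866\right) 6525 = \left(-1\right) \left(-44800650\right) = 44800650$)
$\frac{40084 + 8891}{\left(-17524 - 2147\right) + h} = \frac{40084 + 8891}{\left(-17524 - 2147\right) + 44800650} = \frac{48975}{\left(-17524 - 2147\right) + 44800650} = \frac{48975}{-19671 + 44800650} = \frac{48975}{44780979} = 48975 \cdot \frac{1}{44780979} = \frac{16325}{14926993}$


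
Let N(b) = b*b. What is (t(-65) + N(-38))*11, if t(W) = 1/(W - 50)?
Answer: 1826649/115 ≈ 15884.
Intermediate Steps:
N(b) = b²
t(W) = 1/(-50 + W)
(t(-65) + N(-38))*11 = (1/(-50 - 65) + (-38)²)*11 = (1/(-115) + 1444)*11 = (-1/115 + 1444)*11 = (166059/115)*11 = 1826649/115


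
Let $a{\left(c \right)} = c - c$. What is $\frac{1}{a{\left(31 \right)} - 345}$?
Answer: $- \frac{1}{345} \approx -0.0028986$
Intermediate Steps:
$a{\left(c \right)} = 0$
$\frac{1}{a{\left(31 \right)} - 345} = \frac{1}{0 - 345} = \frac{1}{-345} = - \frac{1}{345}$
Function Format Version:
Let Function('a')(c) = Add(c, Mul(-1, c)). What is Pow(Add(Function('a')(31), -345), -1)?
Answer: Rational(-1, 345) ≈ -0.0028986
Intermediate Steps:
Function('a')(c) = 0
Pow(Add(Function('a')(31), -345), -1) = Pow(Add(0, -345), -1) = Pow(-345, -1) = Rational(-1, 345)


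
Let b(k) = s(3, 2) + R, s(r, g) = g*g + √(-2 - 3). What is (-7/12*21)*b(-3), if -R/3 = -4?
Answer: -196 - 49*I*√5/4 ≈ -196.0 - 27.392*I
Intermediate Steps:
R = 12 (R = -3*(-4) = 12)
s(r, g) = g² + I*√5 (s(r, g) = g² + √(-5) = g² + I*√5)
b(k) = 16 + I*√5 (b(k) = (2² + I*√5) + 12 = (4 + I*√5) + 12 = 16 + I*√5)
(-7/12*21)*b(-3) = (-7/12*21)*(16 + I*√5) = -49*(16 + I*√5)/4 = -196 - 49*I*√5/4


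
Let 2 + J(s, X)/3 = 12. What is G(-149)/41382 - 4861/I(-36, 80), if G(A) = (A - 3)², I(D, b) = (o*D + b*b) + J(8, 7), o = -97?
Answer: 6107/89298 ≈ 0.068389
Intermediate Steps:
J(s, X) = 30 (J(s, X) = -6 + 3*12 = -6 + 36 = 30)
I(D, b) = 30 + b² - 97*D (I(D, b) = (-97*D + b*b) + 30 = (-97*D + b²) + 30 = (b² - 97*D) + 30 = 30 + b² - 97*D)
G(A) = (-3 + A)²
G(-149)/41382 - 4861/I(-36, 80) = (-3 - 149)²/41382 - 4861/(30 + 80² - 97*(-36)) = (-152)²*(1/41382) - 4861/(30 + 6400 + 3492) = 23104*(1/41382) - 4861/9922 = 608/1089 - 4861*1/9922 = 608/1089 - 4861/9922 = 6107/89298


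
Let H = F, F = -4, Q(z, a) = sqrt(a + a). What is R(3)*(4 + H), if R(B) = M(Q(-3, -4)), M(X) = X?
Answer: 0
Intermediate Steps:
Q(z, a) = sqrt(2)*sqrt(a) (Q(z, a) = sqrt(2*a) = sqrt(2)*sqrt(a))
R(B) = 2*I*sqrt(2) (R(B) = sqrt(2)*sqrt(-4) = sqrt(2)*(2*I) = 2*I*sqrt(2))
H = -4
R(3)*(4 + H) = (2*I*sqrt(2))*(4 - 4) = (2*I*sqrt(2))*0 = 0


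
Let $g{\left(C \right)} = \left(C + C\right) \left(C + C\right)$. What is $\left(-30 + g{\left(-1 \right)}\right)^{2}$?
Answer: $676$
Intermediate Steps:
$g{\left(C \right)} = 4 C^{2}$ ($g{\left(C \right)} = 2 C 2 C = 4 C^{2}$)
$\left(-30 + g{\left(-1 \right)}\right)^{2} = \left(-30 + 4 \left(-1\right)^{2}\right)^{2} = \left(-30 + 4 \cdot 1\right)^{2} = \left(-30 + 4\right)^{2} = \left(-26\right)^{2} = 676$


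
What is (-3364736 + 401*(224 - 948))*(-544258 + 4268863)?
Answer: -13613654751300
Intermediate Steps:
(-3364736 + 401*(224 - 948))*(-544258 + 4268863) = (-3364736 + 401*(-724))*3724605 = (-3364736 - 290324)*3724605 = -3655060*3724605 = -13613654751300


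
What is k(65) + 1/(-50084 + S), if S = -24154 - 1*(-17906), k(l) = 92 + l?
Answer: 8844123/56332 ≈ 157.00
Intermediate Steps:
S = -6248 (S = -24154 + 17906 = -6248)
k(65) + 1/(-50084 + S) = (92 + 65) + 1/(-50084 - 6248) = 157 + 1/(-56332) = 157 - 1/56332 = 8844123/56332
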